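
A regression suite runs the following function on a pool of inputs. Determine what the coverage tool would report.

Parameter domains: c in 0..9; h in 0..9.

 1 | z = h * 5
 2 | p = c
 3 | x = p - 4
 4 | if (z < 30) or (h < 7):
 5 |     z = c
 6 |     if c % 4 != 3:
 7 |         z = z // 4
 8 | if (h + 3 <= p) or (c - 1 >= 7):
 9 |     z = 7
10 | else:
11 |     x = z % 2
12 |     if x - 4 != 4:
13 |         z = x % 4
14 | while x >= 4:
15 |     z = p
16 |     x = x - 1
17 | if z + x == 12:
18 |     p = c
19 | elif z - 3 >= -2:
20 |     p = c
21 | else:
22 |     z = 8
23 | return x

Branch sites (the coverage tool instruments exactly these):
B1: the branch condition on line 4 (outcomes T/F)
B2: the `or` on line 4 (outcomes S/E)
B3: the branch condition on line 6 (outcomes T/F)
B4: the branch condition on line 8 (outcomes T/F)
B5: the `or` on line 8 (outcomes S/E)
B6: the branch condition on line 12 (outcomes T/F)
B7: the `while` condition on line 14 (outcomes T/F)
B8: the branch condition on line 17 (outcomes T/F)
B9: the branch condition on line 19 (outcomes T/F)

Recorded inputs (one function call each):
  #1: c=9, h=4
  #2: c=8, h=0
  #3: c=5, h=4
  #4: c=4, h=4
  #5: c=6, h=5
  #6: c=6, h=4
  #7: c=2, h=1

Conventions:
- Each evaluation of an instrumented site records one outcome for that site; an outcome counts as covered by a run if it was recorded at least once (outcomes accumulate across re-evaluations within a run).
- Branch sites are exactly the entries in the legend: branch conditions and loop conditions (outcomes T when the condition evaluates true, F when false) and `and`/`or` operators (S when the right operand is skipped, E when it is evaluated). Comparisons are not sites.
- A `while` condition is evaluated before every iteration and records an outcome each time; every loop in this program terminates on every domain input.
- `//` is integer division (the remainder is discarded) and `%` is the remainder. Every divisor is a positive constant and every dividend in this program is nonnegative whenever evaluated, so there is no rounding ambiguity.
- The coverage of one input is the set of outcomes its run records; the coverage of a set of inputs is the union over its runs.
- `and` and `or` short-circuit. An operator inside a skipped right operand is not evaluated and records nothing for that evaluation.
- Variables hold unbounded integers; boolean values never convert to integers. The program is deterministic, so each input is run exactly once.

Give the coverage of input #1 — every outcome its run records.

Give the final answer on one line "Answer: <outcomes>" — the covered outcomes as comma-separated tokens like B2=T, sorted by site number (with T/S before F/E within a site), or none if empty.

Tracing the run of input #1 (c=9, h=4):
  B2->S, B1->T, B3->T, B5->S, B4->T, B7->T, B7->T, B7->F, B8->T
as a set, this run covers: B1=T, B2=S, B3=T, B4=T, B5=S, B7=T, B7=F, B8=T

Answer: B1=T, B2=S, B3=T, B4=T, B5=S, B7=T, B7=F, B8=T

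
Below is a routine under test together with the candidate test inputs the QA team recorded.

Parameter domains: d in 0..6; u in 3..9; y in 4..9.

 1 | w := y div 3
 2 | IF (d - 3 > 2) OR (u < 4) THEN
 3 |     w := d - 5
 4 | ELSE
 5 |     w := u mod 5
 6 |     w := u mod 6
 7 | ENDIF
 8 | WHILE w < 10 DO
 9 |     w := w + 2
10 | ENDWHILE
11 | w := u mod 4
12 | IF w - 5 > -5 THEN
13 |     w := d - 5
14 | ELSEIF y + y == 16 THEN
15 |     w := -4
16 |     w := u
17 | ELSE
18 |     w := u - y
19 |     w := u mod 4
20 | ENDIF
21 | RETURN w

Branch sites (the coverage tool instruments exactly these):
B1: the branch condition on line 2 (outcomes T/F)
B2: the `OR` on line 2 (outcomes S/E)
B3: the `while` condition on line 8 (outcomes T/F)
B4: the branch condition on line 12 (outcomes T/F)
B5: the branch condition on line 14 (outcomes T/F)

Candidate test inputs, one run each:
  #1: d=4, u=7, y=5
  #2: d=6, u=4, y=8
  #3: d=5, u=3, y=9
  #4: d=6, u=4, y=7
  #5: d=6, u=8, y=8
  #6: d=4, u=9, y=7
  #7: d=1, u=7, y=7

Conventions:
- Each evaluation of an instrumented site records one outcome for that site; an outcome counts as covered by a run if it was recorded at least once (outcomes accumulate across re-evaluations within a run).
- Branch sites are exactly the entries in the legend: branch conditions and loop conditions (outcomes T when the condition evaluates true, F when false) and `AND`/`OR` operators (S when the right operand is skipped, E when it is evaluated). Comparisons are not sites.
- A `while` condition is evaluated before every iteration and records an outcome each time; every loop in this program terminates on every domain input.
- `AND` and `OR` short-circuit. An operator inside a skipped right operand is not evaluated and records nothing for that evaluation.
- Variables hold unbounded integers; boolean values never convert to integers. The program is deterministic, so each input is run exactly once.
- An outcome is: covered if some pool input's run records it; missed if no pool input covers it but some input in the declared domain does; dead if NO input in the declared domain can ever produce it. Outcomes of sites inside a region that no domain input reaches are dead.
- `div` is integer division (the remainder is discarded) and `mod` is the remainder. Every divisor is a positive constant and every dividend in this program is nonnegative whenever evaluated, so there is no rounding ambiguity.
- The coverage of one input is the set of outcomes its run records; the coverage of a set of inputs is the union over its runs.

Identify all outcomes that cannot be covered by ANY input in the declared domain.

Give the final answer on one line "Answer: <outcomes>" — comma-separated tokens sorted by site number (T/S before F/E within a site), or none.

checking every outcome against all 294 domain inputs:
  reachable outcomes have witnesses, e.g. B1=T (e.g. d=0, u=3, y=4), B1=F (e.g. d=0, u=4, y=4), B2=S (e.g. d=6, u=3, y=4), B2=E (e.g. d=0, u=3, y=4)

Answer: none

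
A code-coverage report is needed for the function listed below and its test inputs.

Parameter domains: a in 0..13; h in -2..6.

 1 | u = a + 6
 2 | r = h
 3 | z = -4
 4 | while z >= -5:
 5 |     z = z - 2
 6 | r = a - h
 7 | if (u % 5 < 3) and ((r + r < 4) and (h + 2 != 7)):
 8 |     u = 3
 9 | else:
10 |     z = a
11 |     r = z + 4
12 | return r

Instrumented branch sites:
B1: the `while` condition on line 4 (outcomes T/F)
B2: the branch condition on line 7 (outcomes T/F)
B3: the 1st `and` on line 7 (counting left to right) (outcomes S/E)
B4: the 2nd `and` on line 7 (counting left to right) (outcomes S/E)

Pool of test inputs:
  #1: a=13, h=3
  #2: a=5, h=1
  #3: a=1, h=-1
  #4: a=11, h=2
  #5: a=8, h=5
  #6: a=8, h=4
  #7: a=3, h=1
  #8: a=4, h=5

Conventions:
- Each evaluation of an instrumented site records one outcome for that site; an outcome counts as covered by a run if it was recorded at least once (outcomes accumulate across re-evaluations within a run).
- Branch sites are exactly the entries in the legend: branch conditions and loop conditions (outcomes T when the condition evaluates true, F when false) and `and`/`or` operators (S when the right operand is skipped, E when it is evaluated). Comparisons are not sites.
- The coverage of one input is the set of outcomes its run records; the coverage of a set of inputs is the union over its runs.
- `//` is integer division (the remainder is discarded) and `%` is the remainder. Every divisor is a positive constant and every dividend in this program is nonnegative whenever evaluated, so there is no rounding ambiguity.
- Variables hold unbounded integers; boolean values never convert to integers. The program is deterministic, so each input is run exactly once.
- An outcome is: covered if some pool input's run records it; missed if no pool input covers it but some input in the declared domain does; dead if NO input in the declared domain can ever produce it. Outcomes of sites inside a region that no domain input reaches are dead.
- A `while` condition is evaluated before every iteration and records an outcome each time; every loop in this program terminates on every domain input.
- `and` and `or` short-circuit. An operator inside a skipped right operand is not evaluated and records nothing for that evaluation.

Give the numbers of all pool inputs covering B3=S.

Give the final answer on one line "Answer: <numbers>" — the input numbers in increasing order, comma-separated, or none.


input #1 (a=13, h=3): produces B3=S
input #2 (a=5, h=1): does not produce B3=S
input #3 (a=1, h=-1): does not produce B3=S
input #4 (a=11, h=2): does not produce B3=S
input #5 (a=8, h=5): produces B3=S
input #6 (a=8, h=4): produces B3=S
input #7 (a=3, h=1): produces B3=S
input #8 (a=4, h=5): does not produce B3=S
Answer: 1, 5, 6, 7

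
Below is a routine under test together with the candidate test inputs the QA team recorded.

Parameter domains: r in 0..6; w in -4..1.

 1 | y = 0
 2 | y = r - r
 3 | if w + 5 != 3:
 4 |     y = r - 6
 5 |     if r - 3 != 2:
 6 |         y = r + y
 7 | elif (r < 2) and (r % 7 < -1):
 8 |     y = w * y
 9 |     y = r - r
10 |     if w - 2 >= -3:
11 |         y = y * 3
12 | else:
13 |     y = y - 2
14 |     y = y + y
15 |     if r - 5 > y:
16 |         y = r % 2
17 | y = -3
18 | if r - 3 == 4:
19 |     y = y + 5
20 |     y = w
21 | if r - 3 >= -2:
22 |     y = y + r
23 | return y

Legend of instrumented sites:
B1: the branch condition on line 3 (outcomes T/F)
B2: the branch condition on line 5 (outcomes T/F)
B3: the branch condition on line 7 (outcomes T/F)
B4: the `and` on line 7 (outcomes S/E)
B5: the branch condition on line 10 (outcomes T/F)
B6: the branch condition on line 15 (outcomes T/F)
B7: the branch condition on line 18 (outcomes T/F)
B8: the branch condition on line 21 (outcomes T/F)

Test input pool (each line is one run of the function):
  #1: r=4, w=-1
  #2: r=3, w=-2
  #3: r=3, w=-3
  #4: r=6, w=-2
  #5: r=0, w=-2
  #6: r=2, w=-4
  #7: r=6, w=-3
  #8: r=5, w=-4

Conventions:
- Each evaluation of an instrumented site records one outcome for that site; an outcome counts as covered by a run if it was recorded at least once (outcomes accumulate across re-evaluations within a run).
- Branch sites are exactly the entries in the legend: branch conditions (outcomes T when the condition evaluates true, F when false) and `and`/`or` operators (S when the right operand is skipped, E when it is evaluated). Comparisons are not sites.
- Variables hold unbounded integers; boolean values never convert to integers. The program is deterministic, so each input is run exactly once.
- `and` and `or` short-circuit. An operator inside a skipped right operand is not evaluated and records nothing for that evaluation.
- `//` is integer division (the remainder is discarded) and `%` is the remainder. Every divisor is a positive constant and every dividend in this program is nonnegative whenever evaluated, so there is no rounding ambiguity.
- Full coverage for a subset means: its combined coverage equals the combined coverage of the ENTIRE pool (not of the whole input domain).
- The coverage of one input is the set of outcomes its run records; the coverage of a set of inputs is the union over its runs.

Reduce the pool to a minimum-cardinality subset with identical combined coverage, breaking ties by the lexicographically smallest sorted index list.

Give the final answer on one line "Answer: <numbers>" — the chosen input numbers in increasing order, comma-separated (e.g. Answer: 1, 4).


#1 (r=4, w=-1) -> B1->T, B2->T, B7->F, B8->T; covered: B1=T, B2=T, B7=F, B8=T
#2 (r=3, w=-2) -> B1->F, B4->S, B3->F, B6->T, B7->F, B8->T; covered: B1=F, B3=F, B4=S, B6=T, B7=F, B8=T
#3 (r=3, w=-3) -> B1->T, B2->T, B7->F, B8->T; covered: B1=T, B2=T, B7=F, B8=T
#4 (r=6, w=-2) -> B1->F, B4->S, B3->F, B6->T, B7->F, B8->T; covered: B1=F, B3=F, B4=S, B6=T, B7=F, B8=T
#5 (r=0, w=-2) -> B1->F, B4->E, B3->F, B6->F, B7->F, B8->F; covered: B1=F, B3=F, B4=E, B6=F, B7=F, B8=F
#6 (r=2, w=-4) -> B1->T, B2->T, B7->F, B8->T; covered: B1=T, B2=T, B7=F, B8=T
#7 (r=6, w=-3) -> B1->T, B2->T, B7->F, B8->T; covered: B1=T, B2=T, B7=F, B8=T
#8 (r=5, w=-4) -> B1->T, B2->F, B7->F, B8->T; covered: B1=T, B2=F, B7=F, B8=T
together the pool reaches 12 outcomes: B1=T, B1=F, B2=T, B2=F, B3=F, B4=S, B4=E, B6=T, B6=F, B7=F, B8=T, B8=F
checked all size-1 subsets: none covers 12 outcomes (max 6/12)
checked all size-2 subsets: none covers 12 outcomes (max 9/12)
checked all size-3 subsets: none covers 12 outcomes (max 11/12)
size 4: inputs {1, 2, 5, 8} cover all 12 outcomes, and no lexicographically smaller subset of this size does
Answer: 1, 2, 5, 8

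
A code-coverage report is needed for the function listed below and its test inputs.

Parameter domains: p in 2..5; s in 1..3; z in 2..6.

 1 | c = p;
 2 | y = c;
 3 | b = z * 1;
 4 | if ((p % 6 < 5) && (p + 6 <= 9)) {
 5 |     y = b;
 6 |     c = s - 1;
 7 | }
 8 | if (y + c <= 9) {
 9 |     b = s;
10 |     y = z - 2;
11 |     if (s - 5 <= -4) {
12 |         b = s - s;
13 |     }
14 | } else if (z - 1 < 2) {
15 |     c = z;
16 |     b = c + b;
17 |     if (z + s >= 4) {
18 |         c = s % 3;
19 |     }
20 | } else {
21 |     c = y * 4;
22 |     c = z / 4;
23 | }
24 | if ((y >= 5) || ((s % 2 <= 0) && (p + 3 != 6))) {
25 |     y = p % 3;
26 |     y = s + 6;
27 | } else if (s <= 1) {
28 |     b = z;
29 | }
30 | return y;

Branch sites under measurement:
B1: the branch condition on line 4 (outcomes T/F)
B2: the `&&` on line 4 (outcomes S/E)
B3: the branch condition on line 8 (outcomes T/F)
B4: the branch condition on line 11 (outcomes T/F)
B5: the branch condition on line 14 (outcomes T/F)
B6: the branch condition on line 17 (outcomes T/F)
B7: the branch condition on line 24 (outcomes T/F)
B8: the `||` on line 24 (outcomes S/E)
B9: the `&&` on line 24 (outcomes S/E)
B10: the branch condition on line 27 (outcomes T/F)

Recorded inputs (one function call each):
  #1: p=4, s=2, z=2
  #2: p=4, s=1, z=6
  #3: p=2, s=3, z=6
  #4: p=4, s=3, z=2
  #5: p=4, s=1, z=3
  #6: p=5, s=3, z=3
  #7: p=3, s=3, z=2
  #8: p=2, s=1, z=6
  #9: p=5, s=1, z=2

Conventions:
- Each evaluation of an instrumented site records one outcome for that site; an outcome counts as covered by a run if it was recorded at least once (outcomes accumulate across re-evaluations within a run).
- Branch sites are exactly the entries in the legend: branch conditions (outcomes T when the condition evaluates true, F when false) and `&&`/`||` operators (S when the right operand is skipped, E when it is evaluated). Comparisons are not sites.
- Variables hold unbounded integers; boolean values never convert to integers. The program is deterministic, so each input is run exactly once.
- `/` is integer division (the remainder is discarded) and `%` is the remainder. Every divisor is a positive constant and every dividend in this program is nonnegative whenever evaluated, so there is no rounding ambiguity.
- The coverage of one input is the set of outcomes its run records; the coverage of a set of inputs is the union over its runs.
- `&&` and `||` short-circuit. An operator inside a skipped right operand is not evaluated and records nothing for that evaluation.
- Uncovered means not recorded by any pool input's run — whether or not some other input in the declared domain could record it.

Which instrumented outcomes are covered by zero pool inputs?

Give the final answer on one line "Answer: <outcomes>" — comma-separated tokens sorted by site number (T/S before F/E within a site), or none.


input #1, p=4, s=2, z=2: events B2->E, B1->F, B3->T, B4->F, B8->E, B9->E, B7->T; outcomes B1=F, B2=E, B3=T, B4=F, B7=T, B8=E, B9=E
input #2, p=4, s=1, z=6: events B2->E, B1->F, B3->T, B4->T, B8->E, B9->S, B7->F, B10->T; outcomes B1=F, B2=E, B3=T, B4=T, B7=F, B8=E, B9=S, B10=T
input #3, p=2, s=3, z=6: events B2->E, B1->T, B3->T, B4->F, B8->E, B9->S, B7->F, B10->F; outcomes B1=T, B2=E, B3=T, B4=F, B7=F, B8=E, B9=S, B10=F
input #4, p=4, s=3, z=2: events B2->E, B1->F, B3->T, B4->F, B8->E, B9->S, B7->F, B10->F; outcomes B1=F, B2=E, B3=T, B4=F, B7=F, B8=E, B9=S, B10=F
input #5, p=4, s=1, z=3: events B2->E, B1->F, B3->T, B4->T, B8->E, B9->S, B7->F, B10->T; outcomes B1=F, B2=E, B3=T, B4=T, B7=F, B8=E, B9=S, B10=T
input #6, p=5, s=3, z=3: events B2->S, B1->F, B3->F, B5->F, B8->S, B7->T; outcomes B1=F, B2=S, B3=F, B5=F, B7=T, B8=S
input #7, p=3, s=3, z=2: events B2->E, B1->T, B3->T, B4->F, B8->E, B9->S, B7->F, B10->F; outcomes B1=T, B2=E, B3=T, B4=F, B7=F, B8=E, B9=S, B10=F
input #8, p=2, s=1, z=6: events B2->E, B1->T, B3->T, B4->T, B8->E, B9->S, B7->F, B10->T; outcomes B1=T, B2=E, B3=T, B4=T, B7=F, B8=E, B9=S, B10=T
input #9, p=5, s=1, z=2: events B2->S, B1->F, B3->F, B5->T, B6->F, B8->S, B7->T; outcomes B1=F, B2=S, B3=F, B5=T, B6=F, B7=T, B8=S
union over the pool: B1=T, B1=F, B2=S, B2=E, B3=T, B3=F, B4=T, B4=F, B5=T, B5=F, B6=F, B7=T, B7=F, B8=S, B8=E, B9=S, B9=E, B10=T, B10=F
uncovered (1 of 20): B6=T
Answer: B6=T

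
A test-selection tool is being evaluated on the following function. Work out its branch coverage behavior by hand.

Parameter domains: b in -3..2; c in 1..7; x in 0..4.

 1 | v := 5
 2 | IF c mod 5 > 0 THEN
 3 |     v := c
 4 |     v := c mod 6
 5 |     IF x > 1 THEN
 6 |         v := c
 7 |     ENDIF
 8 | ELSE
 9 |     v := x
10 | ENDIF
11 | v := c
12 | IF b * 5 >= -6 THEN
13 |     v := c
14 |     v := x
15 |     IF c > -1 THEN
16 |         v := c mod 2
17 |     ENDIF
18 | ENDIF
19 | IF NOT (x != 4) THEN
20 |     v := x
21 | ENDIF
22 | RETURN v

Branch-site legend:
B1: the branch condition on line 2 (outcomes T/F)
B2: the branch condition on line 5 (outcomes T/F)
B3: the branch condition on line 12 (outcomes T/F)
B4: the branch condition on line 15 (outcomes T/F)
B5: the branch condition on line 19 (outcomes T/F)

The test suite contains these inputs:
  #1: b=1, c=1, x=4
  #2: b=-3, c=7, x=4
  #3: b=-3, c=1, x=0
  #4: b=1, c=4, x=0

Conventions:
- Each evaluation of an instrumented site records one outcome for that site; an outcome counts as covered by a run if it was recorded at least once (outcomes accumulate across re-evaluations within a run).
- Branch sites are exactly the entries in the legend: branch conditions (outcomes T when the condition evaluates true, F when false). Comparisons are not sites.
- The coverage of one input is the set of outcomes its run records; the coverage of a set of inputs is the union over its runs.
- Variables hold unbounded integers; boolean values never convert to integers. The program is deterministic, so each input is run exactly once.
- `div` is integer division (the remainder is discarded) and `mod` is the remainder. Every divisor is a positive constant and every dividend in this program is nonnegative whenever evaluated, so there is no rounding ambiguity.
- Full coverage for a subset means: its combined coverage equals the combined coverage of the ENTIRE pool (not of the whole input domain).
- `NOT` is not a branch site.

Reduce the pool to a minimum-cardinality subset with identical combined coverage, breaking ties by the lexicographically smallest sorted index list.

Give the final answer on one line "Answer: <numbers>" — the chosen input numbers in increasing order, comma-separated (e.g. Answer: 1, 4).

test 1 (b=1, c=1, x=4) hits B1=T, B2=T, B3=T, B4=T, B5=T
test 2 (b=-3, c=7, x=4) hits B1=T, B2=T, B3=F, B5=T
test 3 (b=-3, c=1, x=0) hits B1=T, B2=F, B3=F, B5=F
test 4 (b=1, c=4, x=0) hits B1=T, B2=F, B3=T, B4=T, B5=F
pool-wide coverage (8 outcomes): B1=T, B2=T, B2=F, B3=T, B3=F, B4=T, B5=T, B5=F
every size-1 subset falls short of the 8 outcomes (best: 5/8)
at size 2, {1, 3} reaches all 8 outcomes; every lexicographically earlier size-2 subset fails

Answer: 1, 3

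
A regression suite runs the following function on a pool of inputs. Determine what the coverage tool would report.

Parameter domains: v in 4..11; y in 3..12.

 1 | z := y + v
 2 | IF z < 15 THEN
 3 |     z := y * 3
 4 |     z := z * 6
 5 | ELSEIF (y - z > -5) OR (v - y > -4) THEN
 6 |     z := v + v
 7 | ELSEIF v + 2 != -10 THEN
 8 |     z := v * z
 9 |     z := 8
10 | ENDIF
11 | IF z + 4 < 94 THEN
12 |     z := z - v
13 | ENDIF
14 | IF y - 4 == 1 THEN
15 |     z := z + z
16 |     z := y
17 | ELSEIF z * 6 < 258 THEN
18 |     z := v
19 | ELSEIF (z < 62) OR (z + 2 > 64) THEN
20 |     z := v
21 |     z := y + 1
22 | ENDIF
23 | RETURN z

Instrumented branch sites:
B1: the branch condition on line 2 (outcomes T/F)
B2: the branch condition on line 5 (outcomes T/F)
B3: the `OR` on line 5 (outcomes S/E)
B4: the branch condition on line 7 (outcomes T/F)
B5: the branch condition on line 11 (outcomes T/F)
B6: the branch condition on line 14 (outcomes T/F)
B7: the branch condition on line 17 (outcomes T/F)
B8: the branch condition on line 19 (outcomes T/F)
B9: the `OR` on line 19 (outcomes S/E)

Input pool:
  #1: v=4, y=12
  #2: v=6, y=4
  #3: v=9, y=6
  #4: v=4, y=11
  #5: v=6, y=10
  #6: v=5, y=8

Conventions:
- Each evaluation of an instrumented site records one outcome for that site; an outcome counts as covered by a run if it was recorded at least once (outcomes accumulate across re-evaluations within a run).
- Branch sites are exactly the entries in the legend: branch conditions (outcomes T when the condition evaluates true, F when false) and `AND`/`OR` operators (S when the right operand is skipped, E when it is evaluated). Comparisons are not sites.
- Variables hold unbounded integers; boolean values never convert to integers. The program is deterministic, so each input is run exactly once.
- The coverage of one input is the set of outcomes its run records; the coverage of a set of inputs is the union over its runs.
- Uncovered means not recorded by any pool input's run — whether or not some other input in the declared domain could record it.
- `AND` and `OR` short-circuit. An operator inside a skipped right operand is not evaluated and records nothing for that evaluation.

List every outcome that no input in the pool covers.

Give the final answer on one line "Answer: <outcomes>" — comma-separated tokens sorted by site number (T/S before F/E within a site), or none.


input #1 (v=4, y=12): events B1->F, B3->S, B2->T, B5->T, B6->F, B7->T; covers B1=F, B2=T, B3=S, B5=T, B6=F, B7=T
input #2 (v=6, y=4): events B1->T, B5->T, B6->F, B7->F, B9->E, B8->T; covers B1=T, B5=T, B6=F, B7=F, B8=T, B9=E
input #3 (v=9, y=6): events B1->F, B3->E, B2->T, B5->T, B6->F, B7->T; covers B1=F, B2=T, B3=E, B5=T, B6=F, B7=T
input #4 (v=4, y=11): events B1->F, B3->S, B2->T, B5->T, B6->F, B7->T; covers B1=F, B2=T, B3=S, B5=T, B6=F, B7=T
input #5 (v=6, y=10): events B1->F, B3->E, B2->F, B4->T, B5->T, B6->F, B7->T; covers B1=F, B2=F, B3=E, B4=T, B5=T, B6=F, B7=T
input #6 (v=5, y=8): events B1->T, B5->F, B6->F, B7->F, B9->E, B8->T; covers B1=T, B5=F, B6=F, B7=F, B8=T, B9=E
union over the pool: B1=T, B1=F, B2=T, B2=F, B3=S, B3=E, B4=T, B5=T, B5=F, B6=F, B7=T, B7=F, B8=T, B9=E
uncovered (4 of 18): B4=F, B6=T, B8=F, B9=S
Answer: B4=F, B6=T, B8=F, B9=S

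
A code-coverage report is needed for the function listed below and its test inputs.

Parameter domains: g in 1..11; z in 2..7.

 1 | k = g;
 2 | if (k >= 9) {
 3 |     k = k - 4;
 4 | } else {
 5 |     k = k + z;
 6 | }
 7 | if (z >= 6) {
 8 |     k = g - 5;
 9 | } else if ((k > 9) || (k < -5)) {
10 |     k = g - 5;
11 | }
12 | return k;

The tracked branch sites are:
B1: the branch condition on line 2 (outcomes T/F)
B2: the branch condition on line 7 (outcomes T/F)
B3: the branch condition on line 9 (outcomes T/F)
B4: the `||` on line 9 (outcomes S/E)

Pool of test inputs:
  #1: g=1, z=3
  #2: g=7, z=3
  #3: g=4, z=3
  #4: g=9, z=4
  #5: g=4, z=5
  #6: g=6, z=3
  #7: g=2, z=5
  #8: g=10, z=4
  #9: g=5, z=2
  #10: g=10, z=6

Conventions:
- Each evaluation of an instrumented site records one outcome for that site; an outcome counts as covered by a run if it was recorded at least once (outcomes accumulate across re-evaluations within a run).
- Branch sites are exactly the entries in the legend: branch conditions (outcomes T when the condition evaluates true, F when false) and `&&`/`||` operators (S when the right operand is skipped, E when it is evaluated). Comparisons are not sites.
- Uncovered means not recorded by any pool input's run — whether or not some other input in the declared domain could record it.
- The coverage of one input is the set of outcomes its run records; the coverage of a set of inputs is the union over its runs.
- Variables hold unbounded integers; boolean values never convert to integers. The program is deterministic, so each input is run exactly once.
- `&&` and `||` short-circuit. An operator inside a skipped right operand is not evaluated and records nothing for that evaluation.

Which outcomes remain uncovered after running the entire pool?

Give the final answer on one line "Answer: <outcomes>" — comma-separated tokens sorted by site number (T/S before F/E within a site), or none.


input #1, g=1, z=3: outcomes B1=F, B2=F, B3=F, B4=E
input #2, g=7, z=3: outcomes B1=F, B2=F, B3=T, B4=S
input #3, g=4, z=3: outcomes B1=F, B2=F, B3=F, B4=E
input #4, g=9, z=4: outcomes B1=T, B2=F, B3=F, B4=E
input #5, g=4, z=5: outcomes B1=F, B2=F, B3=F, B4=E
input #6, g=6, z=3: outcomes B1=F, B2=F, B3=F, B4=E
input #7, g=2, z=5: outcomes B1=F, B2=F, B3=F, B4=E
input #8, g=10, z=4: outcomes B1=T, B2=F, B3=F, B4=E
input #9, g=5, z=2: outcomes B1=F, B2=F, B3=F, B4=E
input #10, g=10, z=6: outcomes B1=T, B2=T
union over the pool: B1=T, B1=F, B2=T, B2=F, B3=T, B3=F, B4=S, B4=E
uncovered (0 of 8): none
Answer: none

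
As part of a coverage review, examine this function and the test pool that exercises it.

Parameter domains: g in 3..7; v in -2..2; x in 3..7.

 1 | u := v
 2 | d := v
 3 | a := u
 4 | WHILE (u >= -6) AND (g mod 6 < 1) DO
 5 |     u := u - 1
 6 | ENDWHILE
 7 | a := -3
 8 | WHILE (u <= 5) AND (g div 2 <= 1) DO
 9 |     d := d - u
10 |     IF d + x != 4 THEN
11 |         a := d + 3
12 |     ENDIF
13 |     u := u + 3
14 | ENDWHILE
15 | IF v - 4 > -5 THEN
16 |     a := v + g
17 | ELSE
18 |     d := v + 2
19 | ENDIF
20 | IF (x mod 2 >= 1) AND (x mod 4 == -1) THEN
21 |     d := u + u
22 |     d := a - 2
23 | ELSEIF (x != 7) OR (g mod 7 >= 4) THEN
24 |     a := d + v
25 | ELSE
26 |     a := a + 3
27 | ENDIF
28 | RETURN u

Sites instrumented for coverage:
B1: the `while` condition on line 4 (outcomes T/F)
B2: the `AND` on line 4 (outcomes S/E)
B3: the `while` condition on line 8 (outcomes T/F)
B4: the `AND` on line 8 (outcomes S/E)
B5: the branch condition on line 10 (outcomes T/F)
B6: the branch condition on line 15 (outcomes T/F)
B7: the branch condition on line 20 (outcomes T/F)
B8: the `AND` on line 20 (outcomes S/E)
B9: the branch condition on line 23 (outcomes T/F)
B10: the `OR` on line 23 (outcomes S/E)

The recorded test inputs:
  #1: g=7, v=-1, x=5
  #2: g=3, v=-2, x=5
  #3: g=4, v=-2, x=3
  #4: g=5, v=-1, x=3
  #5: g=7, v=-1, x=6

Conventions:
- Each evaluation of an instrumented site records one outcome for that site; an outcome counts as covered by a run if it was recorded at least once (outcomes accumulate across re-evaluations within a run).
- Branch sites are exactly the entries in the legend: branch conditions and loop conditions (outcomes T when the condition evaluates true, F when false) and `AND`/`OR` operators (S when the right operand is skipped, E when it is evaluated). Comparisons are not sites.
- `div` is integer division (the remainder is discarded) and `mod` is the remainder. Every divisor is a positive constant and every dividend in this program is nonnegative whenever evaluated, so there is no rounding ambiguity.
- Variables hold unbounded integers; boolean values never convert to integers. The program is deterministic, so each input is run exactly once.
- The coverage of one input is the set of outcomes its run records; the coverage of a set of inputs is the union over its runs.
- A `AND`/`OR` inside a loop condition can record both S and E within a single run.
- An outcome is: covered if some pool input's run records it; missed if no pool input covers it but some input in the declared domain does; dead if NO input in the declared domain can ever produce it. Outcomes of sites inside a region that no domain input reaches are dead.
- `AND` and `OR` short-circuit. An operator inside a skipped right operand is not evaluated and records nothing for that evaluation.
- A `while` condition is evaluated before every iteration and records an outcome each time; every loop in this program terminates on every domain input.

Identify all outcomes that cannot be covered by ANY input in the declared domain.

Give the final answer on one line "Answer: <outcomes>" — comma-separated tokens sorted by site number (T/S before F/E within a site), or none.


running all 125 domain inputs and tallying outcomes:
  B7=T: unreachable across the whole domain -> dead
  reachable outcomes have witnesses, e.g. B1=T (e.g. g=6, v=-2, x=3), B1=F (e.g. g=3, v=-2, x=3), B2=S (e.g. g=6, v=-2, x=3), B2=E (e.g. g=3, v=-2, x=3)
Answer: B7=T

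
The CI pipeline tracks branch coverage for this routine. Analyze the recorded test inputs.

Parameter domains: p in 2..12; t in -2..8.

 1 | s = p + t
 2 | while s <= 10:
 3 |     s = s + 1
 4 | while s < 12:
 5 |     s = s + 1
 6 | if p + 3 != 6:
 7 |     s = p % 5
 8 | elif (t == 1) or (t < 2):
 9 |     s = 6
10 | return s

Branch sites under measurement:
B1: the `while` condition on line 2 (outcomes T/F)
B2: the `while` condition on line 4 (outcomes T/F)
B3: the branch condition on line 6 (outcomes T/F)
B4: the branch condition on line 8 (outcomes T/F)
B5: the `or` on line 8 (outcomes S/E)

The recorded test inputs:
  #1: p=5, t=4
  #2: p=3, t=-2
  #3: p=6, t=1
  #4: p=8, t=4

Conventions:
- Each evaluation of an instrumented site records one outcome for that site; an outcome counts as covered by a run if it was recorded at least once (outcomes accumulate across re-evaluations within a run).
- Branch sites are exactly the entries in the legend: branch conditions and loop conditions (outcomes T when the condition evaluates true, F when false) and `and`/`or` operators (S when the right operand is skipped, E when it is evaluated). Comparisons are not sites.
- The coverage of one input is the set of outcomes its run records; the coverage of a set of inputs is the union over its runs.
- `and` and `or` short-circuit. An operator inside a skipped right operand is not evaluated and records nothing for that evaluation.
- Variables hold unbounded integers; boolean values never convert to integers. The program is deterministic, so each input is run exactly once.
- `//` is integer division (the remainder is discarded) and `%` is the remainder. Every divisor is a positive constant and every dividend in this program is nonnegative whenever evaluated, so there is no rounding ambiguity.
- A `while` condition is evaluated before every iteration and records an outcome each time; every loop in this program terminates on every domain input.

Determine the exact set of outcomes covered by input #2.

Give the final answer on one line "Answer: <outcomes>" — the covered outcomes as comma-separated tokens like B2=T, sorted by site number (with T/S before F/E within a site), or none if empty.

Simulating input #2 (p=3, t=-2) step by step:
  B1->T, B1->T, B1->T, B1->T, B1->T, B1->T, B1->T, B1->T, B1->T, B1->T
  B1->F, B2->T, B2->F, B3->F, B5->E, B4->T
as a set, this run covers: B1=T, B1=F, B2=T, B2=F, B3=F, B4=T, B5=E

Answer: B1=T, B1=F, B2=T, B2=F, B3=F, B4=T, B5=E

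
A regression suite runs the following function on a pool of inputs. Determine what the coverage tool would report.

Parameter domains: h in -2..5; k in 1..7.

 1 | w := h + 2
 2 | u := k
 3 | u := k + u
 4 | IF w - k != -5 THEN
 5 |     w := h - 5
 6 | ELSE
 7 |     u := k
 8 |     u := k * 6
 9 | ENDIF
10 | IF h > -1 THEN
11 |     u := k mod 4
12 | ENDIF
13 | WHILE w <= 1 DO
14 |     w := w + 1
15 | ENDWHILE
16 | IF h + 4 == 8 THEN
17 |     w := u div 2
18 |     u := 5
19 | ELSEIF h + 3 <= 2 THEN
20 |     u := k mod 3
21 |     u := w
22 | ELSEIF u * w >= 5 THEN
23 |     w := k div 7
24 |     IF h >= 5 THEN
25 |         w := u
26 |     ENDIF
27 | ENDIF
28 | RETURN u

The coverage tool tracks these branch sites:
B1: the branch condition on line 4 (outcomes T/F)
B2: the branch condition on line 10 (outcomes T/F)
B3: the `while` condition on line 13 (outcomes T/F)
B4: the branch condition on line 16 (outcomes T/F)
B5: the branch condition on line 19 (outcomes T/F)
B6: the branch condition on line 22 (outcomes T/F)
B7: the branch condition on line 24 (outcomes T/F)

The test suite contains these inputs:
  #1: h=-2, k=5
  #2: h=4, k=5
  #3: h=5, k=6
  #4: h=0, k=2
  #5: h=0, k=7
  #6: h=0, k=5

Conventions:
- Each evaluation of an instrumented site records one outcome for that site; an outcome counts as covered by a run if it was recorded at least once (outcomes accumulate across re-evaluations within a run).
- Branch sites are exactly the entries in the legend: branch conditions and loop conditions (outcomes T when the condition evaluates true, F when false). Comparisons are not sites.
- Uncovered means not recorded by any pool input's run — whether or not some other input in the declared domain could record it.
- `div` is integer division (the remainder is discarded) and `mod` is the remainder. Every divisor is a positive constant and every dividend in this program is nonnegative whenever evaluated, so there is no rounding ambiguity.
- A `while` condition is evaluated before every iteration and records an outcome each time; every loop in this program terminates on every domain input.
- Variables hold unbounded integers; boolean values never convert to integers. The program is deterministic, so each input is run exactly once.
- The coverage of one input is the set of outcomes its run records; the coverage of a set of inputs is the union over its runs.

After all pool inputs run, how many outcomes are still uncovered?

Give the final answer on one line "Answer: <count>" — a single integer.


run #1 (h=-2, k=5) records B1=F, B2=F, B3=T, B3=F, B4=F, B5=T
run #2 (h=4, k=5) records B1=T, B2=T, B3=T, B3=F, B4=T
run #3 (h=5, k=6) records B1=T, B2=T, B3=T, B3=F, B4=F, B5=F, B6=F
run #4 (h=0, k=2) records B1=T, B2=T, B3=T, B3=F, B4=F, B5=F, B6=F
run #5 (h=0, k=7) records B1=F, B2=T, B3=F, B4=F, B5=F, B6=T, B7=F
run #6 (h=0, k=5) records B1=T, B2=T, B3=T, B3=F, B4=F, B5=F, B6=F
union over the pool: B1=T, B1=F, B2=T, B2=F, B3=T, B3=F, B4=T, B4=F, B5=T, B5=F, B6=T, B6=F, B7=F
uncovered (1 of 14): B7=T
Answer: 1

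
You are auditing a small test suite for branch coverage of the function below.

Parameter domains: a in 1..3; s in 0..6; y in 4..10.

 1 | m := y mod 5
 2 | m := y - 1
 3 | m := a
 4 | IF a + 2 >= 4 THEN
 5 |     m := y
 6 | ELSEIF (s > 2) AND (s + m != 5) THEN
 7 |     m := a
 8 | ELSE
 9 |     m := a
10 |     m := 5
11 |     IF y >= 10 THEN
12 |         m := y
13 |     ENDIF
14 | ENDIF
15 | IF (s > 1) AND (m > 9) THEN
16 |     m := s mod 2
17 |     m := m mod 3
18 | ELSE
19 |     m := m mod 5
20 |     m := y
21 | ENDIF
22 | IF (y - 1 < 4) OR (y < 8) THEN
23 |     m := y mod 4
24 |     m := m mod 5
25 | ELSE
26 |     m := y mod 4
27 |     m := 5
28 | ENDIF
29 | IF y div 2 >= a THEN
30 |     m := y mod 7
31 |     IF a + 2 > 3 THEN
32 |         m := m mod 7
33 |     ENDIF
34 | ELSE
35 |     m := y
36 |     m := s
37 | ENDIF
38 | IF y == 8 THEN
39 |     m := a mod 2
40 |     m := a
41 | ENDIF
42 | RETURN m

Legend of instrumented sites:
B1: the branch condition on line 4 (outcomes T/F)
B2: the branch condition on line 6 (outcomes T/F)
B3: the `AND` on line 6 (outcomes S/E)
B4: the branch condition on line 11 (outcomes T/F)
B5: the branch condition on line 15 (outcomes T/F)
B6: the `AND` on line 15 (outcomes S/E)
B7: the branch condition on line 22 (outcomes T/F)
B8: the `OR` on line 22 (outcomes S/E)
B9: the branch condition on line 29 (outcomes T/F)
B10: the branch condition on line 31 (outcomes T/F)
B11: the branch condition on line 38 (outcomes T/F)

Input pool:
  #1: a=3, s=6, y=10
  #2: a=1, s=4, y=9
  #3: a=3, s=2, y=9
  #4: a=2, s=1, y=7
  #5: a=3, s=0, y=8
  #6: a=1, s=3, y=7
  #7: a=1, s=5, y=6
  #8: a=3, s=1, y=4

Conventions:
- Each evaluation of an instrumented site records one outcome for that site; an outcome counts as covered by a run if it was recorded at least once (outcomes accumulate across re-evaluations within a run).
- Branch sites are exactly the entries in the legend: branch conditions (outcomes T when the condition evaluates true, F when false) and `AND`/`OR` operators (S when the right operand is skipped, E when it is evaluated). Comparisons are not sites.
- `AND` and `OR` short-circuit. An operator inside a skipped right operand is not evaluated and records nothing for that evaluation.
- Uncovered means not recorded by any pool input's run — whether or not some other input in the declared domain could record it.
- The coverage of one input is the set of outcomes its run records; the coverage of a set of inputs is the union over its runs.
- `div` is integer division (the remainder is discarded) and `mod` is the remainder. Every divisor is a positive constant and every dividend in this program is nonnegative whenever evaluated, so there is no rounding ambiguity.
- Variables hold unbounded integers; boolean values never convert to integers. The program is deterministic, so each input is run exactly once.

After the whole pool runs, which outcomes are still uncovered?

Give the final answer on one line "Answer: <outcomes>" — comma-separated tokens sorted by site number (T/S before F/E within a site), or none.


#1 (a=3, s=6, y=10) -> B1->T, B6->E, B5->T, B8->E, B7->F, B9->T, B10->T, B11->F; covered: B1=T, B5=T, B6=E, B7=F, B8=E, B9=T, B10=T, B11=F
#2 (a=1, s=4, y=9) -> B1->F, B3->E, B2->F, B4->F, B6->E, B5->F, B8->E, B7->F, B9->T, B10->F, B11->F; covered: B1=F, B2=F, B3=E, B4=F, B5=F, B6=E, B7=F, B8=E, B9=T, B10=F, B11=F
#3 (a=3, s=2, y=9) -> B1->T, B6->E, B5->F, B8->E, B7->F, B9->T, B10->T, B11->F; covered: B1=T, B5=F, B6=E, B7=F, B8=E, B9=T, B10=T, B11=F
#4 (a=2, s=1, y=7) -> B1->T, B6->S, B5->F, B8->E, B7->T, B9->T, B10->T, B11->F; covered: B1=T, B5=F, B6=S, B7=T, B8=E, B9=T, B10=T, B11=F
#5 (a=3, s=0, y=8) -> B1->T, B6->S, B5->F, B8->E, B7->F, B9->T, B10->T, B11->T; covered: B1=T, B5=F, B6=S, B7=F, B8=E, B9=T, B10=T, B11=T
#6 (a=1, s=3, y=7) -> B1->F, B3->E, B2->T, B6->E, B5->F, B8->E, B7->T, B9->T, B10->F, B11->F; covered: B1=F, B2=T, B3=E, B5=F, B6=E, B7=T, B8=E, B9=T, B10=F, B11=F
#7 (a=1, s=5, y=6) -> B1->F, B3->E, B2->T, B6->E, B5->F, B8->E, B7->T, B9->T, B10->F, B11->F; covered: B1=F, B2=T, B3=E, B5=F, B6=E, B7=T, B8=E, B9=T, B10=F, B11=F
#8 (a=3, s=1, y=4) -> B1->T, B6->S, B5->F, B8->S, B7->T, B9->F, B11->F; covered: B1=T, B5=F, B6=S, B7=T, B8=S, B9=F, B11=F
union over the pool: B1=T, B1=F, B2=T, B2=F, B3=E, B4=F, B5=T, B5=F, B6=S, B6=E, B7=T, B7=F, B8=S, B8=E, B9=T, B9=F, B10=T, B10=F, B11=T, B11=F
uncovered (2 of 22): B3=S, B4=T
Answer: B3=S, B4=T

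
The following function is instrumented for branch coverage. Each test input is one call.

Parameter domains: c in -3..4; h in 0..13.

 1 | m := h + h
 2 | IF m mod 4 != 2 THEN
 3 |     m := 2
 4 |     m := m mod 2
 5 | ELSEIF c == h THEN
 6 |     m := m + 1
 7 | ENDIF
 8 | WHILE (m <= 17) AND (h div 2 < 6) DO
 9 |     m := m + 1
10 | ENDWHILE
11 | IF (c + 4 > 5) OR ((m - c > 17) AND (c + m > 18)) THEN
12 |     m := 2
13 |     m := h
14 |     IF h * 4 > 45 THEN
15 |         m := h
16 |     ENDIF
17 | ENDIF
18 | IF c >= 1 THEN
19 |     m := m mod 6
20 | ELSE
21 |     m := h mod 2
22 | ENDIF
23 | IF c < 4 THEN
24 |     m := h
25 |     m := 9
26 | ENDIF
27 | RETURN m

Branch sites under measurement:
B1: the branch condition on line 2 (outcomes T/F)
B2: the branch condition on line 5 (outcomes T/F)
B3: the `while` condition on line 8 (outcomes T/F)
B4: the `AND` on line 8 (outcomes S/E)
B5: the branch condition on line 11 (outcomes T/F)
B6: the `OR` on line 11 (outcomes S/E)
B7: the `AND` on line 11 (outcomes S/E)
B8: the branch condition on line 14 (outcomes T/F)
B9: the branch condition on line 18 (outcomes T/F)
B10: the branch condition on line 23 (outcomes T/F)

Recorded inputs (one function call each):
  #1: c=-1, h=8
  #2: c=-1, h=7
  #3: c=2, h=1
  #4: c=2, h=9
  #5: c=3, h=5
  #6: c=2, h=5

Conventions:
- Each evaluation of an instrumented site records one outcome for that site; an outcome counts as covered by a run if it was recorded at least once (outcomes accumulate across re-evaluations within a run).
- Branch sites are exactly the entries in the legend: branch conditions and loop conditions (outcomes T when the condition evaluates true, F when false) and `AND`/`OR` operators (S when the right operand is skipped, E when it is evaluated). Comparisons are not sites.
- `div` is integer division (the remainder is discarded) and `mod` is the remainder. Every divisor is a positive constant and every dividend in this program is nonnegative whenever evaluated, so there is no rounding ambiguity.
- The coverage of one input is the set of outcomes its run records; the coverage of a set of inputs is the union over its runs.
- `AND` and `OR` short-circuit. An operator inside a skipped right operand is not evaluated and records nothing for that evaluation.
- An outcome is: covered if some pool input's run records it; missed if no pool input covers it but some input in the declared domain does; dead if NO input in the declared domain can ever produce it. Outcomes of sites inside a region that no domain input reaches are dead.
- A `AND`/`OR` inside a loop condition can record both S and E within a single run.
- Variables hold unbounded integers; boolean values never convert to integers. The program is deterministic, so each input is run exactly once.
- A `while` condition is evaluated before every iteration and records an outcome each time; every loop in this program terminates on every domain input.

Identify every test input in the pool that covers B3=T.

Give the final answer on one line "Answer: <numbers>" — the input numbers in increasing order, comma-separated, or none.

input #1 (c=-1, h=8): covers B3=T
input #2 (c=-1, h=7): covers B3=T
input #3 (c=2, h=1): covers B3=T
input #4 (c=2, h=9): misses B3=T
input #5 (c=3, h=5): covers B3=T
input #6 (c=2, h=5): covers B3=T

Answer: 1, 2, 3, 5, 6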